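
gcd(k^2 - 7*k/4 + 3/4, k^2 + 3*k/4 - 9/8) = k - 3/4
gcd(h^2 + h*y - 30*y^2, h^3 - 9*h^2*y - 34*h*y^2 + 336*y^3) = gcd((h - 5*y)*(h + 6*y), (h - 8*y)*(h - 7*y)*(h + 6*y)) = h + 6*y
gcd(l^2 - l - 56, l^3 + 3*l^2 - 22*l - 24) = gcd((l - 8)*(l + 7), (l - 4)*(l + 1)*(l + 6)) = 1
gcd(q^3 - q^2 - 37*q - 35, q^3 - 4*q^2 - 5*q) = q + 1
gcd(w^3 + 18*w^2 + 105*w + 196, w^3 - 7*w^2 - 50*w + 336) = w + 7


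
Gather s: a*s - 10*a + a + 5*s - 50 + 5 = -9*a + s*(a + 5) - 45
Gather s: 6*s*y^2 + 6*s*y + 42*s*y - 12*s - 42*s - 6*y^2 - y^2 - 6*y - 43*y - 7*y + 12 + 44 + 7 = s*(6*y^2 + 48*y - 54) - 7*y^2 - 56*y + 63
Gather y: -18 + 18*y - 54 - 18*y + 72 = 0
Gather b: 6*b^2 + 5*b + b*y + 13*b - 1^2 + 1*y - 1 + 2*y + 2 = 6*b^2 + b*(y + 18) + 3*y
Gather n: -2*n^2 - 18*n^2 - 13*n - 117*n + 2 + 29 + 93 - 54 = -20*n^2 - 130*n + 70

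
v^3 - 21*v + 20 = (v - 4)*(v - 1)*(v + 5)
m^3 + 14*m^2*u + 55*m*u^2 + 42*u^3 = (m + u)*(m + 6*u)*(m + 7*u)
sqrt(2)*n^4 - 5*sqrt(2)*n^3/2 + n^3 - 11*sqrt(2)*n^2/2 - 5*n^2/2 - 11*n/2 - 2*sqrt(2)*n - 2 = (n - 4)*(n + 1/2)*(n + sqrt(2)/2)*(sqrt(2)*n + sqrt(2))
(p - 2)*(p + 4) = p^2 + 2*p - 8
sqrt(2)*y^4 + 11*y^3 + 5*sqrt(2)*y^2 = y^2*(y + 5*sqrt(2))*(sqrt(2)*y + 1)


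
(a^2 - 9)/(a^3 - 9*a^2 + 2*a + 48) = (a + 3)/(a^2 - 6*a - 16)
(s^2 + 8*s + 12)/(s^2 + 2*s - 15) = (s^2 + 8*s + 12)/(s^2 + 2*s - 15)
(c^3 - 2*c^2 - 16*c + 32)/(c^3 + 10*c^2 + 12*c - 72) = (c^2 - 16)/(c^2 + 12*c + 36)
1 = 1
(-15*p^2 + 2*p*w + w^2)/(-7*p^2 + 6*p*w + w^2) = (-15*p^2 + 2*p*w + w^2)/(-7*p^2 + 6*p*w + w^2)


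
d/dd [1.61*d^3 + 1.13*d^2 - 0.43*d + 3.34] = 4.83*d^2 + 2.26*d - 0.43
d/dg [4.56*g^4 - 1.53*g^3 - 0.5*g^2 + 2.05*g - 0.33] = 18.24*g^3 - 4.59*g^2 - 1.0*g + 2.05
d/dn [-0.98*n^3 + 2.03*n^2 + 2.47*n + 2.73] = -2.94*n^2 + 4.06*n + 2.47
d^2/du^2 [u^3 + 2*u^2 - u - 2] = 6*u + 4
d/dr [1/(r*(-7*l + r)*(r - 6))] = (r*(7*l - r) - r*(r - 6) + (7*l - r)*(r - 6))/(r^2*(7*l - r)^2*(r - 6)^2)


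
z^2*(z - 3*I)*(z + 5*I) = z^4 + 2*I*z^3 + 15*z^2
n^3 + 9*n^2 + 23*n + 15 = (n + 1)*(n + 3)*(n + 5)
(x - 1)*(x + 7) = x^2 + 6*x - 7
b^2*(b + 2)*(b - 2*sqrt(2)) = b^4 - 2*sqrt(2)*b^3 + 2*b^3 - 4*sqrt(2)*b^2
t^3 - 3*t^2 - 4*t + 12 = (t - 3)*(t - 2)*(t + 2)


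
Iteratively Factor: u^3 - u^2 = (u)*(u^2 - u) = u^2*(u - 1)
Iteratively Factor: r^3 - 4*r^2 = (r)*(r^2 - 4*r) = r^2*(r - 4)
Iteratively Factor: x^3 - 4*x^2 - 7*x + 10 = (x - 5)*(x^2 + x - 2) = (x - 5)*(x - 1)*(x + 2)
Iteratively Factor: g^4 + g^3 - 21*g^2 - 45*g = (g - 5)*(g^3 + 6*g^2 + 9*g) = (g - 5)*(g + 3)*(g^2 + 3*g) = g*(g - 5)*(g + 3)*(g + 3)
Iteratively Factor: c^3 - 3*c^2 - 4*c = (c + 1)*(c^2 - 4*c) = (c - 4)*(c + 1)*(c)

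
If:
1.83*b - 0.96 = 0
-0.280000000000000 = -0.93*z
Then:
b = 0.52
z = 0.30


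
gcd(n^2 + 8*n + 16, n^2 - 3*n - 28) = n + 4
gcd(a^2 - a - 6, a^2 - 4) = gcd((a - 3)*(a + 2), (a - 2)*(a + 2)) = a + 2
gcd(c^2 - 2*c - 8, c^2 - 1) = 1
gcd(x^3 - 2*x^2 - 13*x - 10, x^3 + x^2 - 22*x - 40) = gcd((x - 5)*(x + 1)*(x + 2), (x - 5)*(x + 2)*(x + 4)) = x^2 - 3*x - 10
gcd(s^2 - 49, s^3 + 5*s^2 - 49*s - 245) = s^2 - 49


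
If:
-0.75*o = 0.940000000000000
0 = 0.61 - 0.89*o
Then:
No Solution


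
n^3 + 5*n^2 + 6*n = n*(n + 2)*(n + 3)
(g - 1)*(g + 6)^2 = g^3 + 11*g^2 + 24*g - 36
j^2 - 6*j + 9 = (j - 3)^2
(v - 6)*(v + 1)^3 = v^4 - 3*v^3 - 15*v^2 - 17*v - 6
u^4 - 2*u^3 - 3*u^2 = u^2*(u - 3)*(u + 1)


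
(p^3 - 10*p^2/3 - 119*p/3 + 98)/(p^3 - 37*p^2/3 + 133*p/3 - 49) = (p + 6)/(p - 3)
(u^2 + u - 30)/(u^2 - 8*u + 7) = (u^2 + u - 30)/(u^2 - 8*u + 7)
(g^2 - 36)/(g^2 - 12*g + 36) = (g + 6)/(g - 6)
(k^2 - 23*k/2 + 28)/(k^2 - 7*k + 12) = (k^2 - 23*k/2 + 28)/(k^2 - 7*k + 12)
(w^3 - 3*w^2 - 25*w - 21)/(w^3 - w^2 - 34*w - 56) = (w^2 + 4*w + 3)/(w^2 + 6*w + 8)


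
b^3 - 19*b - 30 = (b - 5)*(b + 2)*(b + 3)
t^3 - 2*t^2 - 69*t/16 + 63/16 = (t - 3)*(t - 3/4)*(t + 7/4)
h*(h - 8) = h^2 - 8*h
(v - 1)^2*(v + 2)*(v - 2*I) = v^4 - 2*I*v^3 - 3*v^2 + 2*v + 6*I*v - 4*I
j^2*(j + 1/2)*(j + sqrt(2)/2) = j^4 + j^3/2 + sqrt(2)*j^3/2 + sqrt(2)*j^2/4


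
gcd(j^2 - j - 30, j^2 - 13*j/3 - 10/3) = 1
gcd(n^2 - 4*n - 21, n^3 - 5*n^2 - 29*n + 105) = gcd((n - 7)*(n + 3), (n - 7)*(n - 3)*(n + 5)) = n - 7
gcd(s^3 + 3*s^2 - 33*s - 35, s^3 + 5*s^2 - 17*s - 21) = s^2 + 8*s + 7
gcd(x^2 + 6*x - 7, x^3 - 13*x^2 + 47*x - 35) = x - 1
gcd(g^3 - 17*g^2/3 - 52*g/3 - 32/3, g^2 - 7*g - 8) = g^2 - 7*g - 8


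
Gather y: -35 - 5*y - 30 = -5*y - 65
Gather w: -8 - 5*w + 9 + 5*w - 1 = 0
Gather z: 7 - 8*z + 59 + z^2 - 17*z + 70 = z^2 - 25*z + 136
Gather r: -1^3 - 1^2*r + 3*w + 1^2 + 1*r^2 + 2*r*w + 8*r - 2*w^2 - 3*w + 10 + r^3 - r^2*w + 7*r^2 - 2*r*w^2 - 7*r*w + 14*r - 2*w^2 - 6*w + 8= r^3 + r^2*(8 - w) + r*(-2*w^2 - 5*w + 21) - 4*w^2 - 6*w + 18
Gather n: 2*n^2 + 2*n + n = 2*n^2 + 3*n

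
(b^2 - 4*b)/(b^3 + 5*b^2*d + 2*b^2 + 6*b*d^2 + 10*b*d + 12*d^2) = b*(b - 4)/(b^3 + 5*b^2*d + 2*b^2 + 6*b*d^2 + 10*b*d + 12*d^2)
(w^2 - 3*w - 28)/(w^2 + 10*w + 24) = (w - 7)/(w + 6)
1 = 1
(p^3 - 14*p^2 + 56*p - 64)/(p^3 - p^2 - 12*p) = (p^2 - 10*p + 16)/(p*(p + 3))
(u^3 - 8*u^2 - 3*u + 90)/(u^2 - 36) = (u^2 - 2*u - 15)/(u + 6)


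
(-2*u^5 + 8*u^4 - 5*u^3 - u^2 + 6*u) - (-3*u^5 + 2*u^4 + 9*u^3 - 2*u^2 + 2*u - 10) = u^5 + 6*u^4 - 14*u^3 + u^2 + 4*u + 10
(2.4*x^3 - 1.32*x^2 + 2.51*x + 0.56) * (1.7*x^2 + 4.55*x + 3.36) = 4.08*x^5 + 8.676*x^4 + 6.325*x^3 + 7.9373*x^2 + 10.9816*x + 1.8816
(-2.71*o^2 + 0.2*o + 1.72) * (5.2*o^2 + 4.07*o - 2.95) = -14.092*o^4 - 9.9897*o^3 + 17.7525*o^2 + 6.4104*o - 5.074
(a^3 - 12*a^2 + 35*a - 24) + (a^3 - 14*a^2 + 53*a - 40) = 2*a^3 - 26*a^2 + 88*a - 64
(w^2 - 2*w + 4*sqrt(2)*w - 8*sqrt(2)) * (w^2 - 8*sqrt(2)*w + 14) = w^4 - 4*sqrt(2)*w^3 - 2*w^3 - 50*w^2 + 8*sqrt(2)*w^2 + 56*sqrt(2)*w + 100*w - 112*sqrt(2)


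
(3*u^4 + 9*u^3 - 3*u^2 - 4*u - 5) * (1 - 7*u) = -21*u^5 - 60*u^4 + 30*u^3 + 25*u^2 + 31*u - 5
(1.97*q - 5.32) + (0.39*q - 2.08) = 2.36*q - 7.4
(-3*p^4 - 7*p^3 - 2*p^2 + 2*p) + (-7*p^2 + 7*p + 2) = -3*p^4 - 7*p^3 - 9*p^2 + 9*p + 2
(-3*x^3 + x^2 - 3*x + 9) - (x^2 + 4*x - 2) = -3*x^3 - 7*x + 11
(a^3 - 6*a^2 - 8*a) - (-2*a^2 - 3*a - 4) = a^3 - 4*a^2 - 5*a + 4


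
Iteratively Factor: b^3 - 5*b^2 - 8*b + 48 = (b - 4)*(b^2 - b - 12) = (b - 4)*(b + 3)*(b - 4)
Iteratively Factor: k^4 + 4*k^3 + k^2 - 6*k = (k - 1)*(k^3 + 5*k^2 + 6*k) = (k - 1)*(k + 3)*(k^2 + 2*k) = (k - 1)*(k + 2)*(k + 3)*(k)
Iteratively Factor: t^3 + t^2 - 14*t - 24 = (t + 2)*(t^2 - t - 12) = (t - 4)*(t + 2)*(t + 3)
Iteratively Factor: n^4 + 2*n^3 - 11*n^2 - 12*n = (n)*(n^3 + 2*n^2 - 11*n - 12) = n*(n + 1)*(n^2 + n - 12) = n*(n + 1)*(n + 4)*(n - 3)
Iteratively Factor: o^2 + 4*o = (o)*(o + 4)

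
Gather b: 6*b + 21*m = 6*b + 21*m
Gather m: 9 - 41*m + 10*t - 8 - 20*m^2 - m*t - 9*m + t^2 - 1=-20*m^2 + m*(-t - 50) + t^2 + 10*t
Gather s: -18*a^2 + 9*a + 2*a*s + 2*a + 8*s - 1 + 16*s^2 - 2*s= -18*a^2 + 11*a + 16*s^2 + s*(2*a + 6) - 1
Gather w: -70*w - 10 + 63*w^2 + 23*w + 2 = 63*w^2 - 47*w - 8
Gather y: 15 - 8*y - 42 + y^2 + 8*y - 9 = y^2 - 36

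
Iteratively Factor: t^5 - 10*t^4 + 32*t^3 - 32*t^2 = (t - 4)*(t^4 - 6*t^3 + 8*t^2) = (t - 4)^2*(t^3 - 2*t^2) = t*(t - 4)^2*(t^2 - 2*t) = t^2*(t - 4)^2*(t - 2)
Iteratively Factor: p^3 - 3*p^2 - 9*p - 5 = (p - 5)*(p^2 + 2*p + 1) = (p - 5)*(p + 1)*(p + 1)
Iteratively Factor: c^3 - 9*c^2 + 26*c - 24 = (c - 2)*(c^2 - 7*c + 12) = (c - 3)*(c - 2)*(c - 4)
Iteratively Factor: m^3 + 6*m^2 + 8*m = (m + 2)*(m^2 + 4*m) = (m + 2)*(m + 4)*(m)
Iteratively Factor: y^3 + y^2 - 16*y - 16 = (y + 4)*(y^2 - 3*y - 4) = (y + 1)*(y + 4)*(y - 4)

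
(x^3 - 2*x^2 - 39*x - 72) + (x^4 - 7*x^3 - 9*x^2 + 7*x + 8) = x^4 - 6*x^3 - 11*x^2 - 32*x - 64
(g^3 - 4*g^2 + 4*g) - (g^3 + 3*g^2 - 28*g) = -7*g^2 + 32*g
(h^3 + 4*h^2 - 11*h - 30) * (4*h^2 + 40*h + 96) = 4*h^5 + 56*h^4 + 212*h^3 - 176*h^2 - 2256*h - 2880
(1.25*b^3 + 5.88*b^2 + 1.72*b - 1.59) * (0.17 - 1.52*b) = -1.9*b^4 - 8.7251*b^3 - 1.6148*b^2 + 2.7092*b - 0.2703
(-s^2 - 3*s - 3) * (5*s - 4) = -5*s^3 - 11*s^2 - 3*s + 12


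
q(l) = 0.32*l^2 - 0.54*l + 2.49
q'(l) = 0.64*l - 0.54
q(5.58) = 9.44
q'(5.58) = 3.03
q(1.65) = 2.47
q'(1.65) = 0.52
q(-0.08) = 2.54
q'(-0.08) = -0.59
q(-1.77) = 4.45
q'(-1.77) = -1.67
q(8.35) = 20.29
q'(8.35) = 4.80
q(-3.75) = 9.02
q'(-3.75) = -2.94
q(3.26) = 4.13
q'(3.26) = 1.55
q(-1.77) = 4.45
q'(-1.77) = -1.67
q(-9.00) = 33.27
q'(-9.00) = -6.30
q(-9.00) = 33.27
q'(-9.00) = -6.30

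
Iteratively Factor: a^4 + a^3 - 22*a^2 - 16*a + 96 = (a - 4)*(a^3 + 5*a^2 - 2*a - 24) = (a - 4)*(a + 4)*(a^2 + a - 6) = (a - 4)*(a + 3)*(a + 4)*(a - 2)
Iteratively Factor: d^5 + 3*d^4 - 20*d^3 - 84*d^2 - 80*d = (d)*(d^4 + 3*d^3 - 20*d^2 - 84*d - 80) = d*(d + 2)*(d^3 + d^2 - 22*d - 40) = d*(d + 2)*(d + 4)*(d^2 - 3*d - 10) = d*(d - 5)*(d + 2)*(d + 4)*(d + 2)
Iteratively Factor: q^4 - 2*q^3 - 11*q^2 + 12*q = (q - 4)*(q^3 + 2*q^2 - 3*q) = (q - 4)*(q - 1)*(q^2 + 3*q) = q*(q - 4)*(q - 1)*(q + 3)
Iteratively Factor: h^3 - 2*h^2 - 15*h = (h - 5)*(h^2 + 3*h) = (h - 5)*(h + 3)*(h)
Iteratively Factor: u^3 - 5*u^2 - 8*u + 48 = (u - 4)*(u^2 - u - 12) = (u - 4)^2*(u + 3)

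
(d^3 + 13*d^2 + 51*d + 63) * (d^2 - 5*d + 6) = d^5 + 8*d^4 - 8*d^3 - 114*d^2 - 9*d + 378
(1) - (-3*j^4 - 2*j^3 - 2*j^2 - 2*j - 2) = 3*j^4 + 2*j^3 + 2*j^2 + 2*j + 3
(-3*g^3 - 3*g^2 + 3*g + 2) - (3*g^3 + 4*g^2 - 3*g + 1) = -6*g^3 - 7*g^2 + 6*g + 1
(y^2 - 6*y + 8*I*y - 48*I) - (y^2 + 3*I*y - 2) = -6*y + 5*I*y + 2 - 48*I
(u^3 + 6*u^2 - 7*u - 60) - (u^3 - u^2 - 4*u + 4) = 7*u^2 - 3*u - 64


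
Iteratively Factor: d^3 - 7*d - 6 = (d + 1)*(d^2 - d - 6) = (d - 3)*(d + 1)*(d + 2)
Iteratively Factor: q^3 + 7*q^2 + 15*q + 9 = (q + 3)*(q^2 + 4*q + 3) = (q + 3)^2*(q + 1)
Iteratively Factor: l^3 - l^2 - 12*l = (l)*(l^2 - l - 12) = l*(l - 4)*(l + 3)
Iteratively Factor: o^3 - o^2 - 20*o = (o)*(o^2 - o - 20) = o*(o + 4)*(o - 5)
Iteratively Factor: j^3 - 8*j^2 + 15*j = (j)*(j^2 - 8*j + 15) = j*(j - 3)*(j - 5)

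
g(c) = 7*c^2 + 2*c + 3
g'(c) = 14*c + 2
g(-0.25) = 2.94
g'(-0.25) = -1.50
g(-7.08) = 339.72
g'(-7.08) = -97.12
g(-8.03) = 438.31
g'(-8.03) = -110.42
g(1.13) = 14.20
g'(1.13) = 17.82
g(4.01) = 123.58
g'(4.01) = 58.14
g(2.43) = 49.19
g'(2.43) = 36.02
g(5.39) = 217.14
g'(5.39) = 77.46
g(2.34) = 46.01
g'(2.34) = 34.76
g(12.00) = 1035.00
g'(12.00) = 170.00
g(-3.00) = 60.00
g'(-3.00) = -40.00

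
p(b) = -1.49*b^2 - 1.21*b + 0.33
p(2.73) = -14.08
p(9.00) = -131.25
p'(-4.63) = 12.59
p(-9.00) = -109.47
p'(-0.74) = 1.00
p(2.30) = -10.34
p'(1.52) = -5.74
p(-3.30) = -11.90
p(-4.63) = -26.01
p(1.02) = -2.45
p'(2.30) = -8.06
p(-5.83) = -43.26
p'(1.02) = -4.25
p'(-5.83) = 16.16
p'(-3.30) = 8.62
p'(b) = -2.98*b - 1.21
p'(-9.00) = 25.61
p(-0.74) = 0.41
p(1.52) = -4.95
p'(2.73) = -9.35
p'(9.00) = -28.03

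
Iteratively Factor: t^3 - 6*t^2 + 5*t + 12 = (t - 4)*(t^2 - 2*t - 3) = (t - 4)*(t - 3)*(t + 1)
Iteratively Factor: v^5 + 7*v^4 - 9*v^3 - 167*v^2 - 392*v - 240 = (v + 1)*(v^4 + 6*v^3 - 15*v^2 - 152*v - 240) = (v - 5)*(v + 1)*(v^3 + 11*v^2 + 40*v + 48) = (v - 5)*(v + 1)*(v + 3)*(v^2 + 8*v + 16) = (v - 5)*(v + 1)*(v + 3)*(v + 4)*(v + 4)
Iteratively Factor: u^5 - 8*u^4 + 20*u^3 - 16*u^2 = (u - 2)*(u^4 - 6*u^3 + 8*u^2) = (u - 2)^2*(u^3 - 4*u^2) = u*(u - 2)^2*(u^2 - 4*u) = u*(u - 4)*(u - 2)^2*(u)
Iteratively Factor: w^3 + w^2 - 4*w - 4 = (w - 2)*(w^2 + 3*w + 2) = (w - 2)*(w + 1)*(w + 2)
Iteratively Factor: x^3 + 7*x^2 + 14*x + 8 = (x + 1)*(x^2 + 6*x + 8) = (x + 1)*(x + 4)*(x + 2)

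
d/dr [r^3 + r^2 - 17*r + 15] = 3*r^2 + 2*r - 17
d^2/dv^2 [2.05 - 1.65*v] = 0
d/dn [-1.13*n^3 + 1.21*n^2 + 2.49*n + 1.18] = -3.39*n^2 + 2.42*n + 2.49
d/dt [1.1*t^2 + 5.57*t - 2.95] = 2.2*t + 5.57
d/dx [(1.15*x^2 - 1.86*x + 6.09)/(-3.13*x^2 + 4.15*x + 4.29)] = (-1.0493*x^2 + 47.9904*x - 33.2529)/(9.7969*x^4 - 25.979*x^3 - 9.6329*x^2 + 35.607*x + 18.4041)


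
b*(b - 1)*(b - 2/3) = b^3 - 5*b^2/3 + 2*b/3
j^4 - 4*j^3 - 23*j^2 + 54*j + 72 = (j - 6)*(j - 3)*(j + 1)*(j + 4)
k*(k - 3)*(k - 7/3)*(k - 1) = k^4 - 19*k^3/3 + 37*k^2/3 - 7*k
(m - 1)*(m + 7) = m^2 + 6*m - 7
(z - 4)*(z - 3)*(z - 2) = z^3 - 9*z^2 + 26*z - 24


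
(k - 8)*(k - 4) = k^2 - 12*k + 32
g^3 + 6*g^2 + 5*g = g*(g + 1)*(g + 5)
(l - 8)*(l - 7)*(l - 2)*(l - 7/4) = l^4 - 75*l^3/4 + 463*l^2/4 - 525*l/2 + 196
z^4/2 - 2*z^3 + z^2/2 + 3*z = z*(z/2 + 1/2)*(z - 3)*(z - 2)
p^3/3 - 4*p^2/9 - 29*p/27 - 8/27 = (p/3 + 1/3)*(p - 8/3)*(p + 1/3)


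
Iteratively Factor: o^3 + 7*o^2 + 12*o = (o + 4)*(o^2 + 3*o) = (o + 3)*(o + 4)*(o)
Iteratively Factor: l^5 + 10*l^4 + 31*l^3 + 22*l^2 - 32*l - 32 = (l + 2)*(l^4 + 8*l^3 + 15*l^2 - 8*l - 16) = (l + 2)*(l + 4)*(l^3 + 4*l^2 - l - 4) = (l - 1)*(l + 2)*(l + 4)*(l^2 + 5*l + 4) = (l - 1)*(l + 2)*(l + 4)^2*(l + 1)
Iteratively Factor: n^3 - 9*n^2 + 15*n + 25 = (n + 1)*(n^2 - 10*n + 25) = (n - 5)*(n + 1)*(n - 5)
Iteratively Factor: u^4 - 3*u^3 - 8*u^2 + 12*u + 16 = (u + 1)*(u^3 - 4*u^2 - 4*u + 16) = (u - 2)*(u + 1)*(u^2 - 2*u - 8) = (u - 2)*(u + 1)*(u + 2)*(u - 4)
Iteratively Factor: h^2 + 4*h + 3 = (h + 3)*(h + 1)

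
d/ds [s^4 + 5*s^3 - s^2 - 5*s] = 4*s^3 + 15*s^2 - 2*s - 5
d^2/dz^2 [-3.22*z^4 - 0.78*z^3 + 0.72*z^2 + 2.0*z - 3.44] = -38.64*z^2 - 4.68*z + 1.44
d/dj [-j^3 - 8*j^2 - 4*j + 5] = -3*j^2 - 16*j - 4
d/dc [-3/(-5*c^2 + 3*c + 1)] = 3*(3 - 10*c)/(-5*c^2 + 3*c + 1)^2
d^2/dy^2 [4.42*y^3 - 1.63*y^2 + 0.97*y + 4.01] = 26.52*y - 3.26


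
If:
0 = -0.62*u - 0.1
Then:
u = -0.16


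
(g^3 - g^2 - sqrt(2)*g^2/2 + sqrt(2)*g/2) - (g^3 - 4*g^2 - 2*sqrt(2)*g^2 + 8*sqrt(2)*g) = 3*sqrt(2)*g^2/2 + 3*g^2 - 15*sqrt(2)*g/2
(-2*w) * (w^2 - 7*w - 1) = -2*w^3 + 14*w^2 + 2*w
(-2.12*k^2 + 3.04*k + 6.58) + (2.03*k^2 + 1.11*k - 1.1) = -0.0900000000000003*k^2 + 4.15*k + 5.48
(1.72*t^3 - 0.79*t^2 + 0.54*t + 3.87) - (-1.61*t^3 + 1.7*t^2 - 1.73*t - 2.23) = 3.33*t^3 - 2.49*t^2 + 2.27*t + 6.1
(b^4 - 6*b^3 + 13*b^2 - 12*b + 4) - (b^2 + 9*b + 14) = b^4 - 6*b^3 + 12*b^2 - 21*b - 10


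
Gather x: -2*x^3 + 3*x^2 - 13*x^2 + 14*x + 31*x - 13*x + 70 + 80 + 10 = -2*x^3 - 10*x^2 + 32*x + 160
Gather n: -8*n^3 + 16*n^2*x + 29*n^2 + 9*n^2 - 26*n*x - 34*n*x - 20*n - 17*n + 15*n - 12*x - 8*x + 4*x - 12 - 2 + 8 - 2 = -8*n^3 + n^2*(16*x + 38) + n*(-60*x - 22) - 16*x - 8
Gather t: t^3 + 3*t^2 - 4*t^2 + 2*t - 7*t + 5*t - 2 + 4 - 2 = t^3 - t^2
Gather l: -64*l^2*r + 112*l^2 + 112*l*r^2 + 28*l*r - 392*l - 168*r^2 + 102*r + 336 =l^2*(112 - 64*r) + l*(112*r^2 + 28*r - 392) - 168*r^2 + 102*r + 336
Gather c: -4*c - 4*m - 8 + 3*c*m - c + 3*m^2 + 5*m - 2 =c*(3*m - 5) + 3*m^2 + m - 10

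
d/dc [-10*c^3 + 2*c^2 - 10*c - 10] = -30*c^2 + 4*c - 10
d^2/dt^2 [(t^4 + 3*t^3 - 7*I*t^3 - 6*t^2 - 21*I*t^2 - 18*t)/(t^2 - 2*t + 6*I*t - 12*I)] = (2*t^6 + t^5*(-12 + 36*I) + t^4*(-192 - 216*I) + t^3*(480 + 748*I) + t^2*(2088 - 3024*I) + t*(-2592 + 4752*I) + 4320 + 6912*I)/(t^6 + t^5*(-6 + 18*I) + t^4*(-96 - 108*I) + 640*t^3 + t^2*(-1296 + 1152*I) + t*(864 - 2592*I) + 1728*I)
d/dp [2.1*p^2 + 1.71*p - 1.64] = 4.2*p + 1.71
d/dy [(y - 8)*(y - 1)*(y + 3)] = 3*y^2 - 12*y - 19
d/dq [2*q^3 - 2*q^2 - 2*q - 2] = 6*q^2 - 4*q - 2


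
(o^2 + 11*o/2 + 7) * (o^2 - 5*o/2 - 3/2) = o^4 + 3*o^3 - 33*o^2/4 - 103*o/4 - 21/2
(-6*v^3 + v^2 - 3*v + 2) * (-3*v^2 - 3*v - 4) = 18*v^5 + 15*v^4 + 30*v^3 - v^2 + 6*v - 8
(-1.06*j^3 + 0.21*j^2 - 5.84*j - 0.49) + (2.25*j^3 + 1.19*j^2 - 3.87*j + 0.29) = 1.19*j^3 + 1.4*j^2 - 9.71*j - 0.2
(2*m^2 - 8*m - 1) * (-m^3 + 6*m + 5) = -2*m^5 + 8*m^4 + 13*m^3 - 38*m^2 - 46*m - 5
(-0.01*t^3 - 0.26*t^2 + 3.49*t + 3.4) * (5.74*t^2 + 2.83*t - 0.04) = -0.0574*t^5 - 1.5207*t^4 + 19.2972*t^3 + 29.4031*t^2 + 9.4824*t - 0.136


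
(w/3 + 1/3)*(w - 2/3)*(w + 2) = w^3/3 + 7*w^2/9 - 4/9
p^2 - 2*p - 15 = (p - 5)*(p + 3)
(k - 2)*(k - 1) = k^2 - 3*k + 2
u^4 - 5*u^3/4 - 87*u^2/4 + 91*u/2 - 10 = (u - 4)*(u - 2)*(u - 1/4)*(u + 5)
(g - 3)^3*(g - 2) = g^4 - 11*g^3 + 45*g^2 - 81*g + 54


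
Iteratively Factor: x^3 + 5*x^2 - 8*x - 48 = (x - 3)*(x^2 + 8*x + 16) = (x - 3)*(x + 4)*(x + 4)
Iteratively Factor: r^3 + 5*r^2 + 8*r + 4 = (r + 2)*(r^2 + 3*r + 2) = (r + 1)*(r + 2)*(r + 2)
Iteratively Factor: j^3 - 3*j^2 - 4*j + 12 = (j - 2)*(j^2 - j - 6) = (j - 3)*(j - 2)*(j + 2)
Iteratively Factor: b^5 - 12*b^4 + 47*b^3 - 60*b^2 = (b - 5)*(b^4 - 7*b^3 + 12*b^2) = b*(b - 5)*(b^3 - 7*b^2 + 12*b) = b^2*(b - 5)*(b^2 - 7*b + 12) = b^2*(b - 5)*(b - 4)*(b - 3)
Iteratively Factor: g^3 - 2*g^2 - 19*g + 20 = (g - 5)*(g^2 + 3*g - 4) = (g - 5)*(g - 1)*(g + 4)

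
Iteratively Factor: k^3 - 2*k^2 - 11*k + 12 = (k + 3)*(k^2 - 5*k + 4) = (k - 4)*(k + 3)*(k - 1)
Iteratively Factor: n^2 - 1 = (n - 1)*(n + 1)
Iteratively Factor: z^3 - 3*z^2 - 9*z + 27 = (z - 3)*(z^2 - 9) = (z - 3)^2*(z + 3)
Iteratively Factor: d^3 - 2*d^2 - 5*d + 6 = (d - 1)*(d^2 - d - 6) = (d - 3)*(d - 1)*(d + 2)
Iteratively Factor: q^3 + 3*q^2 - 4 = (q - 1)*(q^2 + 4*q + 4) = (q - 1)*(q + 2)*(q + 2)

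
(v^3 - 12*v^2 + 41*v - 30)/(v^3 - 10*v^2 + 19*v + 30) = (v - 1)/(v + 1)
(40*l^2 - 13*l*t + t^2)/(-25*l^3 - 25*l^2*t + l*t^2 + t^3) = (-8*l + t)/(5*l^2 + 6*l*t + t^2)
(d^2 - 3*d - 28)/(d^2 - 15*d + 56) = (d + 4)/(d - 8)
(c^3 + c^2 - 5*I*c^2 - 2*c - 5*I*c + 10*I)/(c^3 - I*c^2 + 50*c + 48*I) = (c^3 + c^2*(1 - 5*I) - c*(2 + 5*I) + 10*I)/(c^3 - I*c^2 + 50*c + 48*I)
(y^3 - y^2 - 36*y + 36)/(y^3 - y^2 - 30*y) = (y^2 + 5*y - 6)/(y*(y + 5))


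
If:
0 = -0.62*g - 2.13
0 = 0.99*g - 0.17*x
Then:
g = -3.44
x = -20.01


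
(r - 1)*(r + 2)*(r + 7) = r^3 + 8*r^2 + 5*r - 14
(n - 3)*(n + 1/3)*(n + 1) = n^3 - 5*n^2/3 - 11*n/3 - 1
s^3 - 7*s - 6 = (s - 3)*(s + 1)*(s + 2)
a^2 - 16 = (a - 4)*(a + 4)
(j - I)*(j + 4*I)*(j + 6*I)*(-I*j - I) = -I*j^4 + 9*j^3 - I*j^3 + 9*j^2 + 14*I*j^2 + 24*j + 14*I*j + 24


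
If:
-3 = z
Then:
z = -3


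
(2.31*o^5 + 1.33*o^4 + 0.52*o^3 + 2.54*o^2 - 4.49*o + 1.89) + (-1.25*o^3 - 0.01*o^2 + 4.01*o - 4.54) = 2.31*o^5 + 1.33*o^4 - 0.73*o^3 + 2.53*o^2 - 0.48*o - 2.65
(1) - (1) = 0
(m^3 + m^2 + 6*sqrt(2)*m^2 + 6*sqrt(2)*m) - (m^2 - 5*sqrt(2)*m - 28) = m^3 + 6*sqrt(2)*m^2 + 11*sqrt(2)*m + 28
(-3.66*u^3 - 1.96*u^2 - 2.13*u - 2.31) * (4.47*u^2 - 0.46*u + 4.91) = -16.3602*u^5 - 7.0776*u^4 - 26.5901*u^3 - 18.9695*u^2 - 9.3957*u - 11.3421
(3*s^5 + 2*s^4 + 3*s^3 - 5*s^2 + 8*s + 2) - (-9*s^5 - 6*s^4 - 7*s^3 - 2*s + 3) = 12*s^5 + 8*s^4 + 10*s^3 - 5*s^2 + 10*s - 1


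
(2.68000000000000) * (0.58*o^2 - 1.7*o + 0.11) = 1.5544*o^2 - 4.556*o + 0.2948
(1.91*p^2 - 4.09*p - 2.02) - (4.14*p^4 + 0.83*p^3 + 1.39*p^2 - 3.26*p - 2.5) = -4.14*p^4 - 0.83*p^3 + 0.52*p^2 - 0.83*p + 0.48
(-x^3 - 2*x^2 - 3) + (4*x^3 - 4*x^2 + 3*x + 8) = 3*x^3 - 6*x^2 + 3*x + 5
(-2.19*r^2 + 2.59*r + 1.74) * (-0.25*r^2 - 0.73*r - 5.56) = 0.5475*r^4 + 0.9512*r^3 + 9.8507*r^2 - 15.6706*r - 9.6744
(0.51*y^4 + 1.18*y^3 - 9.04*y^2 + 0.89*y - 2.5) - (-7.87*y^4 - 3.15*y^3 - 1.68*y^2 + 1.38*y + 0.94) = 8.38*y^4 + 4.33*y^3 - 7.36*y^2 - 0.49*y - 3.44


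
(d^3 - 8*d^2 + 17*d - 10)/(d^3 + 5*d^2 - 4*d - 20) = (d^2 - 6*d + 5)/(d^2 + 7*d + 10)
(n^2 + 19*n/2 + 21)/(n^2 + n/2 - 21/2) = (n + 6)/(n - 3)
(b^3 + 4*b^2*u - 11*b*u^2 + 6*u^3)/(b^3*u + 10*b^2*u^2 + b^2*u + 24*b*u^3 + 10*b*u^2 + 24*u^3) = (b^2 - 2*b*u + u^2)/(u*(b^2 + 4*b*u + b + 4*u))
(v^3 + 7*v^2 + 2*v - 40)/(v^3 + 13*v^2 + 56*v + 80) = (v - 2)/(v + 4)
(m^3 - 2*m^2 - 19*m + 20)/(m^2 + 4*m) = m - 6 + 5/m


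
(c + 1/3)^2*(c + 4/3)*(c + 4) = c^4 + 6*c^3 + 9*c^2 + 112*c/27 + 16/27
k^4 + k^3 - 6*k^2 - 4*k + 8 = (k - 2)*(k - 1)*(k + 2)^2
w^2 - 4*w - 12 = (w - 6)*(w + 2)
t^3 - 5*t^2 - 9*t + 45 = (t - 5)*(t - 3)*(t + 3)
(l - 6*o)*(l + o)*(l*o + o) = l^3*o - 5*l^2*o^2 + l^2*o - 6*l*o^3 - 5*l*o^2 - 6*o^3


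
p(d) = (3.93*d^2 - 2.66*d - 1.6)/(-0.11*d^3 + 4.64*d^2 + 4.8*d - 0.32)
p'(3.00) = 0.12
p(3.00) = 0.49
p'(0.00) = 83.31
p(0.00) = 5.00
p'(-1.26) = 29.61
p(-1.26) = 6.56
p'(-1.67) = 3.04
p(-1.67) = 2.70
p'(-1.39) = 10.47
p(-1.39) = 4.27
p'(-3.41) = 0.23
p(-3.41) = 1.28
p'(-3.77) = 0.18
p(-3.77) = 1.20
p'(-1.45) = 7.45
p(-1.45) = 3.74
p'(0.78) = 0.96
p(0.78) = -0.21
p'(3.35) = 0.11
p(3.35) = 0.53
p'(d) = (7.86*d - 2.66)/(-0.11*d^3 + 4.64*d^2 + 4.8*d - 0.32) + (0.33*d^2 - 9.28*d - 4.8)*(3.93*d^2 - 2.66*d - 1.6)/(-0.11*d^3 + 4.64*d^2 + 4.8*d - 0.32)^2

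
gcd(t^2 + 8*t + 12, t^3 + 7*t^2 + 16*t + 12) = t + 2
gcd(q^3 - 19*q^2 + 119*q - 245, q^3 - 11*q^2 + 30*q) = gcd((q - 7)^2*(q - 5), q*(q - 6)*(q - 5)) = q - 5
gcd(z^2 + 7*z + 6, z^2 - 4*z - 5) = z + 1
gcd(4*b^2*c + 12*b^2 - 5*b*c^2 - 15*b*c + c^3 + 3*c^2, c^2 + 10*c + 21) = c + 3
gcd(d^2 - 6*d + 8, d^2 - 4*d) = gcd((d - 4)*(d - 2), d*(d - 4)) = d - 4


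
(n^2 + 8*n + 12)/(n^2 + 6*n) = (n + 2)/n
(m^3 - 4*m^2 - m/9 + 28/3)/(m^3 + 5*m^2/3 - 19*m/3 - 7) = (m^2 - 5*m/3 - 4)/(m^2 + 4*m + 3)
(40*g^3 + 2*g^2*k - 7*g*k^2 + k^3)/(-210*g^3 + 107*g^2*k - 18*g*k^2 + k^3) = (-8*g^2 - 2*g*k + k^2)/(42*g^2 - 13*g*k + k^2)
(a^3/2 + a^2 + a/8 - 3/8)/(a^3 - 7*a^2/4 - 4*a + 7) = (4*a^3 + 8*a^2 + a - 3)/(2*(4*a^3 - 7*a^2 - 16*a + 28))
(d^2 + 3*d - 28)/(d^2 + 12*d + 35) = (d - 4)/(d + 5)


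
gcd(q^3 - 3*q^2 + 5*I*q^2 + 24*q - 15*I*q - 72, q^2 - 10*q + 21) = q - 3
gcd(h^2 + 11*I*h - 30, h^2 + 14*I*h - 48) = h + 6*I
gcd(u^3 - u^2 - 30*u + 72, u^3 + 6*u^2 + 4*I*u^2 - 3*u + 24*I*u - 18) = u + 6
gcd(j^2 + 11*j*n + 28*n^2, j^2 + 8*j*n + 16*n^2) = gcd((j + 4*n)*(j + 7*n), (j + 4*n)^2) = j + 4*n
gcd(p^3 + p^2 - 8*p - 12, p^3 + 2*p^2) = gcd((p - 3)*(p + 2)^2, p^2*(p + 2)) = p + 2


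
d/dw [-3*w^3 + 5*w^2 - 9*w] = -9*w^2 + 10*w - 9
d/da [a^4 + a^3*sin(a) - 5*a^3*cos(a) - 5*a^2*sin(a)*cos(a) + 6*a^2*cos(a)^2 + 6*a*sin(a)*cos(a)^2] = 5*a^3*sin(a) + a^3*cos(a) + 4*a^3 + 3*a^2*sin(a) - 6*a^2*sin(2*a) - 15*a^2*cos(a) - 5*a^2*cos(2*a) - 5*a*sin(2*a) + 3*a*cos(a)/2 + 6*a*cos(2*a) + 9*a*cos(3*a)/2 + 6*a + 3*sin(a)/2 + 3*sin(3*a)/2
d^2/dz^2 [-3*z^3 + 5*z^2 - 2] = 10 - 18*z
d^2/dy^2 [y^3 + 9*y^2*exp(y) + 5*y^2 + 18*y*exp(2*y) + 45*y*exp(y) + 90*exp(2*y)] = 9*y^2*exp(y) + 72*y*exp(2*y) + 81*y*exp(y) + 6*y + 432*exp(2*y) + 108*exp(y) + 10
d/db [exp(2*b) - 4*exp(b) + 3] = 2*(exp(b) - 2)*exp(b)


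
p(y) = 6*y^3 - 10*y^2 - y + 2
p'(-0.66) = 20.04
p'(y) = 18*y^2 - 20*y - 1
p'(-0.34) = 7.88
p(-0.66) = -3.42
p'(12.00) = 2351.00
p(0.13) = 1.71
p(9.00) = 3557.00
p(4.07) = 236.80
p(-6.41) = -1982.72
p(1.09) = -3.20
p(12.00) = 8918.00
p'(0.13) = -3.30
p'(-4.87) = 523.30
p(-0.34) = 0.95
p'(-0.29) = 6.31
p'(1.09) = -1.41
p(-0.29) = 1.30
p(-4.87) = -923.31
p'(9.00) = 1277.00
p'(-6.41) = 866.79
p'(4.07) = 215.77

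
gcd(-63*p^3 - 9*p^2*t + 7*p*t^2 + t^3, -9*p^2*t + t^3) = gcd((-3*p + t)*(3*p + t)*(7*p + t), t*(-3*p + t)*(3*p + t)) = 9*p^2 - t^2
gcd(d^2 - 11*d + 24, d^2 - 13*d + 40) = d - 8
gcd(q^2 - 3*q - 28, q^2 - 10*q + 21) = q - 7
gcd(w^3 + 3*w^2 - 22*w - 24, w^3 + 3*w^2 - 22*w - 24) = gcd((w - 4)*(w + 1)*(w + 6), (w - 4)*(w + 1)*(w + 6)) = w^3 + 3*w^2 - 22*w - 24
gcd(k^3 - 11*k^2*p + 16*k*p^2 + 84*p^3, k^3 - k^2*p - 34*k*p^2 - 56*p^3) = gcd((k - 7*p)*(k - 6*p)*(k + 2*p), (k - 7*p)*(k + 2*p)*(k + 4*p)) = -k^2 + 5*k*p + 14*p^2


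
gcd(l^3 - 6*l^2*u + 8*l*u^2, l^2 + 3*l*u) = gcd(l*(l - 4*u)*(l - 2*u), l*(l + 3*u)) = l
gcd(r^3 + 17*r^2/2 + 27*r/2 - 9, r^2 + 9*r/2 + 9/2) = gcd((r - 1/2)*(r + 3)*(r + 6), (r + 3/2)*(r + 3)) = r + 3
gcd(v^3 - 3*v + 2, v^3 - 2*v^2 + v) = v^2 - 2*v + 1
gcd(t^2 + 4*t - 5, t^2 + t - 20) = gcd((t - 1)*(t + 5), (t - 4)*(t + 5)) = t + 5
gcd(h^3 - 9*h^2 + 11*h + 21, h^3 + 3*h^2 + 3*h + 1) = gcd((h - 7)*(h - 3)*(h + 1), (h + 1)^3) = h + 1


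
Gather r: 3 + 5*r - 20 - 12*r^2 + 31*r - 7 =-12*r^2 + 36*r - 24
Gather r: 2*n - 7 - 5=2*n - 12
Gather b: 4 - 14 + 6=-4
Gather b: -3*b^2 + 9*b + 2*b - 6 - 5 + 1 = -3*b^2 + 11*b - 10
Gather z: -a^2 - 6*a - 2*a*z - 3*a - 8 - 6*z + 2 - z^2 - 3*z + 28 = -a^2 - 9*a - z^2 + z*(-2*a - 9) + 22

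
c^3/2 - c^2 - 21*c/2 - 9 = (c/2 + 1/2)*(c - 6)*(c + 3)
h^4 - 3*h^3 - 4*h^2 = h^2*(h - 4)*(h + 1)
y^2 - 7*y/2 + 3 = (y - 2)*(y - 3/2)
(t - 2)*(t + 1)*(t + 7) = t^3 + 6*t^2 - 9*t - 14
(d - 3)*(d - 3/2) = d^2 - 9*d/2 + 9/2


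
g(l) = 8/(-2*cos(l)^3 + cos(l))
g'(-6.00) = -15.43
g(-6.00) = -9.87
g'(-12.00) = -109.64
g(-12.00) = -22.35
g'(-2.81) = 20.47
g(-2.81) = 10.74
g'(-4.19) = -54.54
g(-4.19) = -31.93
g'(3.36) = 10.45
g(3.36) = 9.04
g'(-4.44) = 82.34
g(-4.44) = -34.77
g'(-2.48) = 359.51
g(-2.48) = 41.37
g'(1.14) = -4.55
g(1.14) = 29.42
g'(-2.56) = 127.74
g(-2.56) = 24.15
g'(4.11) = 148.48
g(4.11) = -39.45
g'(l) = 8*(-6*sin(l)*cos(l)^2 + sin(l))/(-2*cos(l)^3 + cos(l))^2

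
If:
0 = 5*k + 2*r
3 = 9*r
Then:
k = -2/15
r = 1/3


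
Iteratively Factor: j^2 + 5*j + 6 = (j + 2)*(j + 3)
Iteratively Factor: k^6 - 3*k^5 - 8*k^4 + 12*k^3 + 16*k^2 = (k + 1)*(k^5 - 4*k^4 - 4*k^3 + 16*k^2) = (k + 1)*(k + 2)*(k^4 - 6*k^3 + 8*k^2) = (k - 4)*(k + 1)*(k + 2)*(k^3 - 2*k^2) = k*(k - 4)*(k + 1)*(k + 2)*(k^2 - 2*k) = k*(k - 4)*(k - 2)*(k + 1)*(k + 2)*(k)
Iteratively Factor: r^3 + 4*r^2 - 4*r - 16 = (r + 2)*(r^2 + 2*r - 8) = (r + 2)*(r + 4)*(r - 2)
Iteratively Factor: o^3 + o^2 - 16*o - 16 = (o - 4)*(o^2 + 5*o + 4) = (o - 4)*(o + 4)*(o + 1)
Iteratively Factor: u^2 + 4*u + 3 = (u + 3)*(u + 1)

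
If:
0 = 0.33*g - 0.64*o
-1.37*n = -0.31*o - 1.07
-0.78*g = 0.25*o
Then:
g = 0.00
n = 0.78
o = 0.00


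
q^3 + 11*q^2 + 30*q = q*(q + 5)*(q + 6)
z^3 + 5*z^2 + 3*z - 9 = (z - 1)*(z + 3)^2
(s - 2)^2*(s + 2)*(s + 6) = s^4 + 4*s^3 - 16*s^2 - 16*s + 48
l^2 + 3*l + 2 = (l + 1)*(l + 2)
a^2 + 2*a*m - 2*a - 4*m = (a - 2)*(a + 2*m)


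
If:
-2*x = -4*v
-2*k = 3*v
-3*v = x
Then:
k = 0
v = 0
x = 0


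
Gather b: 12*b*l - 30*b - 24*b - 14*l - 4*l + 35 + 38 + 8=b*(12*l - 54) - 18*l + 81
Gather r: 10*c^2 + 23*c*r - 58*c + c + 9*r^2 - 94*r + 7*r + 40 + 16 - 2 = 10*c^2 - 57*c + 9*r^2 + r*(23*c - 87) + 54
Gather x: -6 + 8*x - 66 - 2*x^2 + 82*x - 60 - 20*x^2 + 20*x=-22*x^2 + 110*x - 132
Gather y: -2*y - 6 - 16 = -2*y - 22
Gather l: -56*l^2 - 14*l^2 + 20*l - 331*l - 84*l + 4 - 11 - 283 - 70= -70*l^2 - 395*l - 360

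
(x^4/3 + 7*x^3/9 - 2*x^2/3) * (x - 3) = x^5/3 - 2*x^4/9 - 3*x^3 + 2*x^2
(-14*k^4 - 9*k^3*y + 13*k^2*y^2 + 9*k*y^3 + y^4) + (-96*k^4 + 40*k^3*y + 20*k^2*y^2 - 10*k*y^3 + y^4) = -110*k^4 + 31*k^3*y + 33*k^2*y^2 - k*y^3 + 2*y^4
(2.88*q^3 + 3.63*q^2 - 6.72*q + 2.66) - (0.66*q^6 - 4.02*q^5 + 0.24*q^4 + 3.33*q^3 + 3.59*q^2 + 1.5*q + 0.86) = -0.66*q^6 + 4.02*q^5 - 0.24*q^4 - 0.45*q^3 + 0.04*q^2 - 8.22*q + 1.8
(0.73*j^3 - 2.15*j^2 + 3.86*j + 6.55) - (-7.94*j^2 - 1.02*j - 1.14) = 0.73*j^3 + 5.79*j^2 + 4.88*j + 7.69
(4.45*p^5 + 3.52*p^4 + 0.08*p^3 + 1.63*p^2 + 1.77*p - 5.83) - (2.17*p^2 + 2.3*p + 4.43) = 4.45*p^5 + 3.52*p^4 + 0.08*p^3 - 0.54*p^2 - 0.53*p - 10.26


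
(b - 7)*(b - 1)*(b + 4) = b^3 - 4*b^2 - 25*b + 28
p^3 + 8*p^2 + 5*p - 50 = (p - 2)*(p + 5)^2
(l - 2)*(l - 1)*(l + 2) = l^3 - l^2 - 4*l + 4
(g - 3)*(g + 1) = g^2 - 2*g - 3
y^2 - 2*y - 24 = (y - 6)*(y + 4)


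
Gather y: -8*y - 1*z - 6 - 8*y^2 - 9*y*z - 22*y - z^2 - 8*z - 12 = -8*y^2 + y*(-9*z - 30) - z^2 - 9*z - 18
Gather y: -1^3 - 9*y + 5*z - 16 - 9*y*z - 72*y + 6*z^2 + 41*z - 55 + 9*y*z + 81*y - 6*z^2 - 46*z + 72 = 0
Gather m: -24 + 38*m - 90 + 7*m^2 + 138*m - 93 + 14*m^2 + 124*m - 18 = 21*m^2 + 300*m - 225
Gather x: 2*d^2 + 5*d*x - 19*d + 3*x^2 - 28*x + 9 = 2*d^2 - 19*d + 3*x^2 + x*(5*d - 28) + 9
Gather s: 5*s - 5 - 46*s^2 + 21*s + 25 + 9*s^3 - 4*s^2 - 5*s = 9*s^3 - 50*s^2 + 21*s + 20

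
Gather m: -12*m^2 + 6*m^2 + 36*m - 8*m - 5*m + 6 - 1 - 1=-6*m^2 + 23*m + 4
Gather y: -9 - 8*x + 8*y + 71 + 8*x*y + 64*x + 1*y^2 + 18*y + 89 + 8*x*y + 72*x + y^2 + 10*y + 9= 128*x + 2*y^2 + y*(16*x + 36) + 160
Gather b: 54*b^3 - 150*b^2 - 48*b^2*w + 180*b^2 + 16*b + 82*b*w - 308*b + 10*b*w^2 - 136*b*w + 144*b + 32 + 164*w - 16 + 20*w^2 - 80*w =54*b^3 + b^2*(30 - 48*w) + b*(10*w^2 - 54*w - 148) + 20*w^2 + 84*w + 16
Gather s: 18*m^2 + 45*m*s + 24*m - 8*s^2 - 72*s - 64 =18*m^2 + 24*m - 8*s^2 + s*(45*m - 72) - 64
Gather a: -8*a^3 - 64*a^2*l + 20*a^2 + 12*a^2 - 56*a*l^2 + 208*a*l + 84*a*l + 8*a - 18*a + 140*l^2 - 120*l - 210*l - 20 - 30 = -8*a^3 + a^2*(32 - 64*l) + a*(-56*l^2 + 292*l - 10) + 140*l^2 - 330*l - 50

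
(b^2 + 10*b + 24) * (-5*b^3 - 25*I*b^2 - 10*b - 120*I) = -5*b^5 - 50*b^4 - 25*I*b^4 - 130*b^3 - 250*I*b^3 - 100*b^2 - 720*I*b^2 - 240*b - 1200*I*b - 2880*I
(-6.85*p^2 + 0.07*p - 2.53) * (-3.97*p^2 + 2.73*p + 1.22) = 27.1945*p^4 - 18.9784*p^3 + 1.8782*p^2 - 6.8215*p - 3.0866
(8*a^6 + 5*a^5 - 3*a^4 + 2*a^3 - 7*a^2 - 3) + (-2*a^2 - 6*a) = 8*a^6 + 5*a^5 - 3*a^4 + 2*a^3 - 9*a^2 - 6*a - 3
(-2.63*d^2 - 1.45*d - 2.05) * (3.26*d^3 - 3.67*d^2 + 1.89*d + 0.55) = -8.5738*d^5 + 4.9251*d^4 - 6.3322*d^3 + 3.3365*d^2 - 4.672*d - 1.1275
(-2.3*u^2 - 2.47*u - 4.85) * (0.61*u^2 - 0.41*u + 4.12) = -1.403*u^4 - 0.5637*u^3 - 11.4218*u^2 - 8.1879*u - 19.982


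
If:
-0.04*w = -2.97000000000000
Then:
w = 74.25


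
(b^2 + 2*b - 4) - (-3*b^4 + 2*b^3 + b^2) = 3*b^4 - 2*b^3 + 2*b - 4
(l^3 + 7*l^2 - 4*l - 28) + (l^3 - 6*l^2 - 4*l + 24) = 2*l^3 + l^2 - 8*l - 4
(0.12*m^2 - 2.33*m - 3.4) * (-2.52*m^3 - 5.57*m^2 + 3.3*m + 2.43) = -0.3024*m^5 + 5.2032*m^4 + 21.9421*m^3 + 11.5406*m^2 - 16.8819*m - 8.262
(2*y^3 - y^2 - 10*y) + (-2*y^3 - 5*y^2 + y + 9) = -6*y^2 - 9*y + 9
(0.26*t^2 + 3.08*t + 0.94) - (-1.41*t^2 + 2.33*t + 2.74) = 1.67*t^2 + 0.75*t - 1.8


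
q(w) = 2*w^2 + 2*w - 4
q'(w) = 4*w + 2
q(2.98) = 19.72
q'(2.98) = 13.92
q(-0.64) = -4.46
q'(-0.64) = -0.56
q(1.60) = 4.32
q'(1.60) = 8.40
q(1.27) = 1.77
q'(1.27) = 7.08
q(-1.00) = -4.00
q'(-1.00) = -2.00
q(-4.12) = 21.71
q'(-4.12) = -14.48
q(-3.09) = 8.92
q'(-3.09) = -10.36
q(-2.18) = 1.14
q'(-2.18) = -6.72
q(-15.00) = 416.00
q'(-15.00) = -58.00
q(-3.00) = 8.00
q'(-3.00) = -10.00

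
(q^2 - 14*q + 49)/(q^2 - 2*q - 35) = (q - 7)/(q + 5)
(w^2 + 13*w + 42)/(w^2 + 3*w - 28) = (w + 6)/(w - 4)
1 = 1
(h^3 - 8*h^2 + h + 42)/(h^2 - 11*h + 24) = (h^2 - 5*h - 14)/(h - 8)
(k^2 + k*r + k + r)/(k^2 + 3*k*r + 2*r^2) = (k + 1)/(k + 2*r)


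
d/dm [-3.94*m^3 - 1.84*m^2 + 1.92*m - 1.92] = -11.82*m^2 - 3.68*m + 1.92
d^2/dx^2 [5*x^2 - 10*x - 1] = 10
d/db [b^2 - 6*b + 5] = 2*b - 6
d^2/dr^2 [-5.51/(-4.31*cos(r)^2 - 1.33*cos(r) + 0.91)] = (-409.417244*(1 - cos(r)^2)^2 - 94.754919*cos(r)^3 - 300.898345*cos(r)^2 + 182.841085*cos(r) + 472.132064)/(4.31*cos(r)^2 + 1.33*cos(r) - 0.91)^3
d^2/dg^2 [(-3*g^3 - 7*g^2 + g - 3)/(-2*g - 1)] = 6*(4*g^3 + 6*g^2 + 3*g + 7)/(8*g^3 + 12*g^2 + 6*g + 1)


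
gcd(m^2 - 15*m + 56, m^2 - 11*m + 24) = m - 8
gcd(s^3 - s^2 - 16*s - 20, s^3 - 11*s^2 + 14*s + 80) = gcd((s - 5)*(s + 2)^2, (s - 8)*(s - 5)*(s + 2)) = s^2 - 3*s - 10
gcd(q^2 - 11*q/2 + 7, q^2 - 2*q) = q - 2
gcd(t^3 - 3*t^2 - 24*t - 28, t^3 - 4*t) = t + 2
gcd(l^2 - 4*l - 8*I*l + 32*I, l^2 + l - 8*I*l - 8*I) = l - 8*I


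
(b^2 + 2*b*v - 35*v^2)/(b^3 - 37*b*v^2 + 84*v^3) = (b - 5*v)/(b^2 - 7*b*v + 12*v^2)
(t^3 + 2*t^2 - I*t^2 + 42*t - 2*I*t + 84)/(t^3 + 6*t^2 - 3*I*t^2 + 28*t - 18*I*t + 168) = (t^2 + t*(2 + 6*I) + 12*I)/(t^2 + t*(6 + 4*I) + 24*I)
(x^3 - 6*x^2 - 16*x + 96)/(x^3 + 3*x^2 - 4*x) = (x^2 - 10*x + 24)/(x*(x - 1))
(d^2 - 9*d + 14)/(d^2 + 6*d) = (d^2 - 9*d + 14)/(d*(d + 6))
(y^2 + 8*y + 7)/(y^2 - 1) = (y + 7)/(y - 1)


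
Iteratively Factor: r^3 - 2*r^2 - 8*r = (r + 2)*(r^2 - 4*r) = r*(r + 2)*(r - 4)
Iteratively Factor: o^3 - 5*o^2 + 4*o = (o - 1)*(o^2 - 4*o) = o*(o - 1)*(o - 4)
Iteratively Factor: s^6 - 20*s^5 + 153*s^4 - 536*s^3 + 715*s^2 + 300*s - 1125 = (s - 3)*(s^5 - 17*s^4 + 102*s^3 - 230*s^2 + 25*s + 375) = (s - 5)*(s - 3)*(s^4 - 12*s^3 + 42*s^2 - 20*s - 75) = (s - 5)^2*(s - 3)*(s^3 - 7*s^2 + 7*s + 15) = (s - 5)^2*(s - 3)*(s + 1)*(s^2 - 8*s + 15) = (s - 5)^3*(s - 3)*(s + 1)*(s - 3)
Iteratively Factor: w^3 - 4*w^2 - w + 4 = (w + 1)*(w^2 - 5*w + 4) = (w - 4)*(w + 1)*(w - 1)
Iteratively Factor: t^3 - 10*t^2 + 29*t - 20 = (t - 1)*(t^2 - 9*t + 20) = (t - 5)*(t - 1)*(t - 4)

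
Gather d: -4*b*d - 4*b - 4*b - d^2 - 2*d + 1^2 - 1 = -8*b - d^2 + d*(-4*b - 2)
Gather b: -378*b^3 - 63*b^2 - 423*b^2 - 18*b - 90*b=-378*b^3 - 486*b^2 - 108*b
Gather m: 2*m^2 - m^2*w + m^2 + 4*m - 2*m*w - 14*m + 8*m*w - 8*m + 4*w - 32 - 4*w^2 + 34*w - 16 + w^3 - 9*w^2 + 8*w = m^2*(3 - w) + m*(6*w - 18) + w^3 - 13*w^2 + 46*w - 48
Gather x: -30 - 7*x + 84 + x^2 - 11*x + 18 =x^2 - 18*x + 72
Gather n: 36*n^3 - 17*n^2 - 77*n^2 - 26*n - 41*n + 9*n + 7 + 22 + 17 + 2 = 36*n^3 - 94*n^2 - 58*n + 48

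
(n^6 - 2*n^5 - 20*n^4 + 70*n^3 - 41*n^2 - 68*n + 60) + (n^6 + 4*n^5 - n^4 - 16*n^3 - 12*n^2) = 2*n^6 + 2*n^5 - 21*n^4 + 54*n^3 - 53*n^2 - 68*n + 60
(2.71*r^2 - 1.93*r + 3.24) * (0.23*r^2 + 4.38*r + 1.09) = 0.6233*r^4 + 11.4259*r^3 - 4.7543*r^2 + 12.0875*r + 3.5316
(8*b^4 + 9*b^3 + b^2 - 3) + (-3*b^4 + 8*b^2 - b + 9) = 5*b^4 + 9*b^3 + 9*b^2 - b + 6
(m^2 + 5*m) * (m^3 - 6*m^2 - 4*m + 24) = m^5 - m^4 - 34*m^3 + 4*m^2 + 120*m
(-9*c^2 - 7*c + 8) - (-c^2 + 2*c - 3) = -8*c^2 - 9*c + 11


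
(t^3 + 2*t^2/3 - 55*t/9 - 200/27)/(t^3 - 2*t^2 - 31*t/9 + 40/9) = (t + 5/3)/(t - 1)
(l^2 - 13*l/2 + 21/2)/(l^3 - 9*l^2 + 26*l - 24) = (l - 7/2)/(l^2 - 6*l + 8)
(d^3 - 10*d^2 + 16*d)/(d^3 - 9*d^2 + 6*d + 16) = d/(d + 1)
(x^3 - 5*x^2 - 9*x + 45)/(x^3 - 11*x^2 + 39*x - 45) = (x + 3)/(x - 3)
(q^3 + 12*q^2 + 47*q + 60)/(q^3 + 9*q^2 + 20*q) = (q + 3)/q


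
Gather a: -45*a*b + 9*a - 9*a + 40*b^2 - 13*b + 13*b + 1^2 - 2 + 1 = -45*a*b + 40*b^2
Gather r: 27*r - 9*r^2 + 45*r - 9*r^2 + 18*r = -18*r^2 + 90*r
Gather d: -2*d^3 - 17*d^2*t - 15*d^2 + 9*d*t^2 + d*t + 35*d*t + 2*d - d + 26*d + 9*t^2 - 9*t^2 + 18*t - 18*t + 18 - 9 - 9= -2*d^3 + d^2*(-17*t - 15) + d*(9*t^2 + 36*t + 27)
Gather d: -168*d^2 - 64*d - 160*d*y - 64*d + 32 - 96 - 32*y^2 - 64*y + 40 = -168*d^2 + d*(-160*y - 128) - 32*y^2 - 64*y - 24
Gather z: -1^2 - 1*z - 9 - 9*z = -10*z - 10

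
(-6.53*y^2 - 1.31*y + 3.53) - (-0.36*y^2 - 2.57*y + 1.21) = -6.17*y^2 + 1.26*y + 2.32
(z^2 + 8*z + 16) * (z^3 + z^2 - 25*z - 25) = z^5 + 9*z^4 - z^3 - 209*z^2 - 600*z - 400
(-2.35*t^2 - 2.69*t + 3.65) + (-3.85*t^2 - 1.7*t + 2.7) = -6.2*t^2 - 4.39*t + 6.35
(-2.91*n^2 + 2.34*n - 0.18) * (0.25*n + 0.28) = -0.7275*n^3 - 0.2298*n^2 + 0.6102*n - 0.0504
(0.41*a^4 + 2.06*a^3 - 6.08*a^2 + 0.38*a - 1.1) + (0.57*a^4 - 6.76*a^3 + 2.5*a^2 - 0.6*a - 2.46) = 0.98*a^4 - 4.7*a^3 - 3.58*a^2 - 0.22*a - 3.56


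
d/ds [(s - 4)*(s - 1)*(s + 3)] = 3*s^2 - 4*s - 11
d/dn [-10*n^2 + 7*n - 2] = 7 - 20*n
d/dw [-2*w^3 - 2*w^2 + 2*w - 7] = -6*w^2 - 4*w + 2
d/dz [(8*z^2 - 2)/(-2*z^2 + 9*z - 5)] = 2*(36*z^2 - 44*z + 9)/(4*z^4 - 36*z^3 + 101*z^2 - 90*z + 25)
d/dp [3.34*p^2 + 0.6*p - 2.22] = 6.68*p + 0.6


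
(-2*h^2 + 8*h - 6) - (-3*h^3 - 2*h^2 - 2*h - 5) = 3*h^3 + 10*h - 1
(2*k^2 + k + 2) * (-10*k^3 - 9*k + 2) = -20*k^5 - 10*k^4 - 38*k^3 - 5*k^2 - 16*k + 4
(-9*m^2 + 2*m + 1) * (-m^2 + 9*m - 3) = 9*m^4 - 83*m^3 + 44*m^2 + 3*m - 3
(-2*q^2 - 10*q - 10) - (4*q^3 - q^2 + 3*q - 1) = -4*q^3 - q^2 - 13*q - 9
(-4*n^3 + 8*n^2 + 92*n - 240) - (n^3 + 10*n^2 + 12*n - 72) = -5*n^3 - 2*n^2 + 80*n - 168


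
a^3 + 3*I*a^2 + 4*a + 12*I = (a - 2*I)*(a + 2*I)*(a + 3*I)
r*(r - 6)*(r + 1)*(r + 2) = r^4 - 3*r^3 - 16*r^2 - 12*r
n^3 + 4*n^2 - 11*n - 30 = (n - 3)*(n + 2)*(n + 5)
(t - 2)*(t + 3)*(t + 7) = t^3 + 8*t^2 + t - 42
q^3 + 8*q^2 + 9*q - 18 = (q - 1)*(q + 3)*(q + 6)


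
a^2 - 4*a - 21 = (a - 7)*(a + 3)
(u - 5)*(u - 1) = u^2 - 6*u + 5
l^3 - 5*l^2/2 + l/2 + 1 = (l - 2)*(l - 1)*(l + 1/2)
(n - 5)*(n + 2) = n^2 - 3*n - 10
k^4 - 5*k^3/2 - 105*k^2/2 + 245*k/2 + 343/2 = (k - 7)*(k - 7/2)*(k + 1)*(k + 7)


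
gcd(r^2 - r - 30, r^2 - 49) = 1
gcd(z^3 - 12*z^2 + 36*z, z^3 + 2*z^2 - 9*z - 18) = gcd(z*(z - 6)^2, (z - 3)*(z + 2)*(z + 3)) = 1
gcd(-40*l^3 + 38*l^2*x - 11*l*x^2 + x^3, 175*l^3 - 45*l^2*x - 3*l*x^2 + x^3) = -5*l + x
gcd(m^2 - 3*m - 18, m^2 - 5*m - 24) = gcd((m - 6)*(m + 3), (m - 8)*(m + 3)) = m + 3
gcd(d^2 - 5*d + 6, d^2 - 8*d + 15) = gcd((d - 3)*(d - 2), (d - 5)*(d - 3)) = d - 3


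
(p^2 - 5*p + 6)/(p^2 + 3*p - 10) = (p - 3)/(p + 5)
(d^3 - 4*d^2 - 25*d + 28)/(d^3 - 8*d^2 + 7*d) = (d + 4)/d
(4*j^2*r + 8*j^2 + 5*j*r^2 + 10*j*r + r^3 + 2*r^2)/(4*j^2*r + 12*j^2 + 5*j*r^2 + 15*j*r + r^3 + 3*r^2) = (r + 2)/(r + 3)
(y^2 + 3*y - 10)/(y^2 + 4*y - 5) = (y - 2)/(y - 1)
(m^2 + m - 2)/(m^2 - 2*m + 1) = (m + 2)/(m - 1)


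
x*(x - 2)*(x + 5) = x^3 + 3*x^2 - 10*x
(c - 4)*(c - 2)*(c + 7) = c^3 + c^2 - 34*c + 56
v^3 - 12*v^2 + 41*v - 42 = (v - 7)*(v - 3)*(v - 2)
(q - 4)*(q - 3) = q^2 - 7*q + 12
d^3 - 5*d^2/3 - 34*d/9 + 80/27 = (d - 8/3)*(d - 2/3)*(d + 5/3)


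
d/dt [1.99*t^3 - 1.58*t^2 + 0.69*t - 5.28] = 5.97*t^2 - 3.16*t + 0.69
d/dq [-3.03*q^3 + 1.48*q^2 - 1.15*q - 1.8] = -9.09*q^2 + 2.96*q - 1.15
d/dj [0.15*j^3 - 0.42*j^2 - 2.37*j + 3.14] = 0.45*j^2 - 0.84*j - 2.37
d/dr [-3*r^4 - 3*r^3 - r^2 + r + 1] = -12*r^3 - 9*r^2 - 2*r + 1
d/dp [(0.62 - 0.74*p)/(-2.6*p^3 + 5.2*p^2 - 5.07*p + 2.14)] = (-3.848*p^3 + 8.684*p^2 - 6.448*p + 1.5598)/(6.76*p^6 - 27.04*p^5 + 53.404*p^4 - 63.856*p^3 + 47.9609*p^2 - 21.6996*p + 4.5796)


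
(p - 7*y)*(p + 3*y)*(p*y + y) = p^3*y - 4*p^2*y^2 + p^2*y - 21*p*y^3 - 4*p*y^2 - 21*y^3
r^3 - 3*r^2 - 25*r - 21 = (r - 7)*(r + 1)*(r + 3)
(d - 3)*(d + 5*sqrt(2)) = d^2 - 3*d + 5*sqrt(2)*d - 15*sqrt(2)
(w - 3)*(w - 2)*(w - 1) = w^3 - 6*w^2 + 11*w - 6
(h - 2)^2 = h^2 - 4*h + 4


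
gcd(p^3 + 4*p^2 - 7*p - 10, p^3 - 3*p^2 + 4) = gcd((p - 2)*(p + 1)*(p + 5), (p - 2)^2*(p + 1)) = p^2 - p - 2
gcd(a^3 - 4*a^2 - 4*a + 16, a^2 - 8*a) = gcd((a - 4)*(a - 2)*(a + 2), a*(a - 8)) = 1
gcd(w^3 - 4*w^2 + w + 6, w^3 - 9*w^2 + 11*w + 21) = w^2 - 2*w - 3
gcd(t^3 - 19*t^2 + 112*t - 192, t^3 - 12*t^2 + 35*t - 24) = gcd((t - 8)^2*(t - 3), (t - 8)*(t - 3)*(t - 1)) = t^2 - 11*t + 24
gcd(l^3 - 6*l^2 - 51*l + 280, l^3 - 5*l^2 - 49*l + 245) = l^2 + 2*l - 35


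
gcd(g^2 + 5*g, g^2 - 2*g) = g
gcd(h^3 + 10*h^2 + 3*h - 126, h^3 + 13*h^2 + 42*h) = h^2 + 13*h + 42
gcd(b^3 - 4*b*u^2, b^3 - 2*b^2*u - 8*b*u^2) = b^2 + 2*b*u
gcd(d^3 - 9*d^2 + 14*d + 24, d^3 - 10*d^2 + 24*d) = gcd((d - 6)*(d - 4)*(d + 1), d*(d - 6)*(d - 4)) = d^2 - 10*d + 24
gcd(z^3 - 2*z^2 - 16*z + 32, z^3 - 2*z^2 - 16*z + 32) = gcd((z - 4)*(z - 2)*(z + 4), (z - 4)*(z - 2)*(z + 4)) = z^3 - 2*z^2 - 16*z + 32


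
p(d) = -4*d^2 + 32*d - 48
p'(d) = 32 - 8*d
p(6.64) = -11.88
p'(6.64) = -21.12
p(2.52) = 7.24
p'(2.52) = 11.84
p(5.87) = 2.01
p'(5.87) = -14.96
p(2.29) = 4.30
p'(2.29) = 13.68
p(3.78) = 15.81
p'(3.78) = 1.76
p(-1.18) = -91.33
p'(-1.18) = 41.44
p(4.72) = 13.93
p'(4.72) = -5.76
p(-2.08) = -131.87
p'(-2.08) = 48.64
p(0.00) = -48.00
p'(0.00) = 32.00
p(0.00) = -48.00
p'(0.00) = 32.00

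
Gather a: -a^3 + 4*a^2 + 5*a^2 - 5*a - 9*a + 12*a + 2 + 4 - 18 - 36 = -a^3 + 9*a^2 - 2*a - 48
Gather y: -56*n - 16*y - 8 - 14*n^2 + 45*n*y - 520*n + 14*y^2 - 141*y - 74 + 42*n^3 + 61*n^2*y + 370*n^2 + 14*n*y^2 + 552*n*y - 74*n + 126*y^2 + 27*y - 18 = 42*n^3 + 356*n^2 - 650*n + y^2*(14*n + 140) + y*(61*n^2 + 597*n - 130) - 100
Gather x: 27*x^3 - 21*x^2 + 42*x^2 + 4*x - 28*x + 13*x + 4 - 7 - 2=27*x^3 + 21*x^2 - 11*x - 5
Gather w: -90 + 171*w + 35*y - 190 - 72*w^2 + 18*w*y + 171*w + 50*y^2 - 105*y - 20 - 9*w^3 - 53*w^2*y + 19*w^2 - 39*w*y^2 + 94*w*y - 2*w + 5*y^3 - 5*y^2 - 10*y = -9*w^3 + w^2*(-53*y - 53) + w*(-39*y^2 + 112*y + 340) + 5*y^3 + 45*y^2 - 80*y - 300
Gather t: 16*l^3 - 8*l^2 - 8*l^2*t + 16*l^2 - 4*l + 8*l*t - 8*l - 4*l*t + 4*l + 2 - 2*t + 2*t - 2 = 16*l^3 + 8*l^2 - 8*l + t*(-8*l^2 + 4*l)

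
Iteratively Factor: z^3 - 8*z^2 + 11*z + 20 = (z - 5)*(z^2 - 3*z - 4) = (z - 5)*(z - 4)*(z + 1)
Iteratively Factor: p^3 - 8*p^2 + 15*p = (p)*(p^2 - 8*p + 15) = p*(p - 3)*(p - 5)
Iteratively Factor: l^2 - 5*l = (l - 5)*(l)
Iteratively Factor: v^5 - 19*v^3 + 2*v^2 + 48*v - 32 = (v + 4)*(v^4 - 4*v^3 - 3*v^2 + 14*v - 8) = (v - 4)*(v + 4)*(v^3 - 3*v + 2) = (v - 4)*(v + 2)*(v + 4)*(v^2 - 2*v + 1) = (v - 4)*(v - 1)*(v + 2)*(v + 4)*(v - 1)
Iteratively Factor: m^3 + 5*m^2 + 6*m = (m + 2)*(m^2 + 3*m) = (m + 2)*(m + 3)*(m)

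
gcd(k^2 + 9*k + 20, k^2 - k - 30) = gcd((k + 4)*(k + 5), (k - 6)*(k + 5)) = k + 5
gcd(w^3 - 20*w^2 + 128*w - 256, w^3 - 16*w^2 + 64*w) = w^2 - 16*w + 64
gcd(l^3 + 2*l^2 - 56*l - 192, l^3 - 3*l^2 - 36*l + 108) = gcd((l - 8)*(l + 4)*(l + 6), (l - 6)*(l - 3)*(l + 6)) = l + 6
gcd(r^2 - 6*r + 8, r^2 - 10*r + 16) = r - 2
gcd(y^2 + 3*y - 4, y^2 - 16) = y + 4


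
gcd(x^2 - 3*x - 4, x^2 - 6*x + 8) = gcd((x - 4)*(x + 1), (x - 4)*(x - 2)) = x - 4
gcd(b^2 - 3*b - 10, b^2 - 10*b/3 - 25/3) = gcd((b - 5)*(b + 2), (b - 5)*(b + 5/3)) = b - 5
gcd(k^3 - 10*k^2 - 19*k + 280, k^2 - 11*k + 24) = k - 8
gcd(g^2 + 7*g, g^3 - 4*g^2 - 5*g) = g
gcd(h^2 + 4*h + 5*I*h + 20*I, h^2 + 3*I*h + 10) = h + 5*I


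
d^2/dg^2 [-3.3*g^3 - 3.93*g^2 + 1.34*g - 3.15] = -19.8*g - 7.86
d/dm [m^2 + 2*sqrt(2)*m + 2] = 2*m + 2*sqrt(2)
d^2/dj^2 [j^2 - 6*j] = 2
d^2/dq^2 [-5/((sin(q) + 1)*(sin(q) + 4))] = 5*(4*sin(q)^3 + 11*sin(q)^2 - 8*sin(q) - 42)/((sin(q) + 1)^2*(sin(q) + 4)^3)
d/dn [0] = 0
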